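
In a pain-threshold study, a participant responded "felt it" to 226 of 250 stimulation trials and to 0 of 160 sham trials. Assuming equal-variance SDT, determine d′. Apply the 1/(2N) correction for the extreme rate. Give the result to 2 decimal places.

d′ = 4.04

The false-alarm rate is 0/160 = 0, so apply the 1/(2N) correction: FA → 1/(2·160) = 0.00313.
z(H) = z(0.90400) = 1.305
z(FA) = z(0.00313) = -2.734
d' = 1.305 − (-2.734) = 4.039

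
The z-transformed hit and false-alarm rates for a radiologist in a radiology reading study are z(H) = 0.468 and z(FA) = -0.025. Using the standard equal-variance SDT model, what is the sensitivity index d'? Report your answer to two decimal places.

d' = z(H) − z(FA) = 0.468 − (-0.025) = 0.493

d' = 0.49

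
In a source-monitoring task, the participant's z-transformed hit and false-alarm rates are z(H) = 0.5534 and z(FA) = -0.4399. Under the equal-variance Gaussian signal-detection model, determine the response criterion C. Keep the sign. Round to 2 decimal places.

c = −½·[z(H) + z(FA)] = −½·(0.5534 + (-0.4399)) = -0.05675

C = -0.06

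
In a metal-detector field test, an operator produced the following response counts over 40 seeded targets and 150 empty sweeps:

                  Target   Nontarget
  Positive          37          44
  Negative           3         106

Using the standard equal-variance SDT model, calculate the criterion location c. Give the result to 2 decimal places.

c = -0.45

H = 37/40 = 0.9250
FA = 44/150 = 0.2933
z(H) = 1.4395
z(FA) = -0.5438
c = −½·[z(H) + z(FA)] = −0.5 × (1.4395 + (-0.5438)) = -0.44785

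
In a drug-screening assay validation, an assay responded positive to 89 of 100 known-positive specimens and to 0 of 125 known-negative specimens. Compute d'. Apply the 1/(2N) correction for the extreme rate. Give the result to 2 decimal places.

The false-alarm rate is 0/125 = 0, so apply the 1/(2N) correction: FA → 1/(2·125) = 0.00400.
z(H) = z(0.89000) = 1.227
z(FA) = z(0.00400) = -2.652
d' = 1.227 − (-2.652) = 3.879

d' = 3.88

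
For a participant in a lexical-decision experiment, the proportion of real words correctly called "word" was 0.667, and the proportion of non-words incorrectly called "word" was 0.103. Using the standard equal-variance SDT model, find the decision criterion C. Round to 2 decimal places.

C = 0.42

z(H) = z(0.667) = 0.432
z(FA) = z(0.103) = -1.265
c = −½·[z(H) + z(FA)] = −0.5 × (0.432 + (-1.265)) = 0.4165
c > 0: the participant has a conservative response bias.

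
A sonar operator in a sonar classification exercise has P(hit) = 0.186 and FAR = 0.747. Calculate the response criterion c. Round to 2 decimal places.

z(H) = z(0.186) = -0.8927
z(FA) = z(0.747) = 0.6651
c = −½·[z(H) + z(FA)] = −0.5 × (-0.8927 + 0.6651) = 0.1138
c > 0: the sonar operator has a conservative response bias.

c = 0.11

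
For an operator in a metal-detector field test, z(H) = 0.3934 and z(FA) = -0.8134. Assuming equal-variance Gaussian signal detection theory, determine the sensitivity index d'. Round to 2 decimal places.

d' = 1.21

d' = z(H) − z(FA) = 0.3934 − (-0.8134) = 1.2068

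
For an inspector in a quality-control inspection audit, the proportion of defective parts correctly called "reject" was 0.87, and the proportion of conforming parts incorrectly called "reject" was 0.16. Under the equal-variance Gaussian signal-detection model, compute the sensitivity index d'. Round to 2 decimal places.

d' = 2.12

Φ⁻¹(H) = Φ⁻¹(0.87) = 1.1264
Φ⁻¹(FA) = Φ⁻¹(0.16) = -0.9945
d' = z(H) − z(FA) = 1.1264 − (-0.9945) = 2.1209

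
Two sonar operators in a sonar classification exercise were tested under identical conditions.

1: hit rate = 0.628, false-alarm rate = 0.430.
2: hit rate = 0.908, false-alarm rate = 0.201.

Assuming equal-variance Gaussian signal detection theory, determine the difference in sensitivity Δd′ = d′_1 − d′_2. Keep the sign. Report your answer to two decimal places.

1: z(0.628) = 0.327, z(0.430) = -0.176, d' = 0.503
2: z(0.908) = 1.329, z(0.201) = -0.838, d' = 2.167
Δd' = d'_1 − d'_2 = 0.503 − 2.167 = -1.664
2 has the higher sensitivity.

Δd′ = -1.66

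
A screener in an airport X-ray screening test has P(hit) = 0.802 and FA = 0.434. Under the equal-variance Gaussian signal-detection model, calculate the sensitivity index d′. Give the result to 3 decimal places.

d′ = 1.015

z(H) = z(0.802) = 0.8488
z(FA) = z(0.434) = -0.1662
d' = z(H) − z(FA) = 0.8488 − (-0.1662) = 1.0150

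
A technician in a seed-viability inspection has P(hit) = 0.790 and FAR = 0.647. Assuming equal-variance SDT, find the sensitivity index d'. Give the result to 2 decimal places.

Φ⁻¹(0.790) = 0.806, Φ⁻¹(0.647) = 0.377
d' = z(H) − z(FA) = 0.806 − 0.377 = 0.429

d' = 0.43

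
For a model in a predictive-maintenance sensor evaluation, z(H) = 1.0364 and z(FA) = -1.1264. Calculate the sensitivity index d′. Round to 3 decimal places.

d′ = 2.163

d' = z(H) − z(FA) = 1.0364 − (-1.1264) = 2.1628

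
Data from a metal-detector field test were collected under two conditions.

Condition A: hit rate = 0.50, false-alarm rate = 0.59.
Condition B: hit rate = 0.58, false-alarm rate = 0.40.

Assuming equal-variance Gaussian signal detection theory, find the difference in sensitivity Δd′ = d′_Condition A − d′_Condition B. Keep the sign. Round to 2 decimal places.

Δd′ = -0.68

Condition A: z(0.50) = 0.000, z(0.59) = 0.228, d' = -0.228
Condition B: z(0.58) = 0.202, z(0.40) = -0.253, d' = 0.455
Δd' = d'_Condition A − d'_Condition B = -0.228 − 0.455 = -0.683
Condition B has the higher sensitivity.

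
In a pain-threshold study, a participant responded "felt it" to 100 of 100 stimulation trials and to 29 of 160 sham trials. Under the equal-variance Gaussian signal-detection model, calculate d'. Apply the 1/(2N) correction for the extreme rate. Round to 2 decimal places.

d' = 3.49

The hit rate is 100/100 = 1, so apply the 1/(2N) correction: H → 1 − 1/(2·100) = 0.99500.
z(H) = z(0.99500) = 2.576
z(FA) = z(0.18125) = -0.911
d' = 2.576 − (-0.911) = 3.487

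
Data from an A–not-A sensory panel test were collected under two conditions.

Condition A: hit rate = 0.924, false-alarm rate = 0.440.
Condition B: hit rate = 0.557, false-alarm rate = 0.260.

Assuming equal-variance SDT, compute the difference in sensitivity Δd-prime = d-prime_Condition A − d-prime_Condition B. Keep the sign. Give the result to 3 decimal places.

Condition A: z(0.924) = 1.4325, z(0.440) = -0.1510, d' = 1.5835
Condition B: z(0.557) = 0.1434, z(0.260) = -0.6433, d' = 0.7867
Δd' = d'_Condition A − d'_Condition B = 1.5835 − 0.7867 = 0.7968
Condition A has the higher sensitivity.

Δd-prime = 0.797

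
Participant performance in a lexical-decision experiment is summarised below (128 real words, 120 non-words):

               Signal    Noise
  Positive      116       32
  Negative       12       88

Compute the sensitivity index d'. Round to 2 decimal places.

d' = 1.94

H = 116/128 = 0.9062
FA = 32/120 = 0.2667
Φ⁻¹(H) = 1.3177
Φ⁻¹(FA) = -0.6228
d' = z(H) − z(FA) = 1.3177 − (-0.6228) = 1.9405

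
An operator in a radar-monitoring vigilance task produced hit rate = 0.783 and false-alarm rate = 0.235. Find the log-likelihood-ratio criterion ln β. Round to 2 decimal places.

ln β = -0.05

z(H) = z(0.783) = 0.782
z(FA) = z(0.235) = -0.722
ln β = −½·[z(H)² − z(FA)²] = −0.5 × (0.612 − 0.521) = -0.0455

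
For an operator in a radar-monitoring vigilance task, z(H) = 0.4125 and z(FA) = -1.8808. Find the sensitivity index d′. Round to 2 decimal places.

d′ = 2.29

d' = z(H) − z(FA) = 0.4125 − (-1.8808) = 2.2933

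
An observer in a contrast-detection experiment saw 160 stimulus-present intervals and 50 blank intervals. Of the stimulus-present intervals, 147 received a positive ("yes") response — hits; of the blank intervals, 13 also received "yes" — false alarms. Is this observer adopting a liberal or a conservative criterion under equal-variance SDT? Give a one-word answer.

z(H) = 1.397, z(FA) = -0.643
c = −½·(z(H) + z(FA)) = -0.377
c < 0 → liberal criterion (biased toward responding “yes”).

liberal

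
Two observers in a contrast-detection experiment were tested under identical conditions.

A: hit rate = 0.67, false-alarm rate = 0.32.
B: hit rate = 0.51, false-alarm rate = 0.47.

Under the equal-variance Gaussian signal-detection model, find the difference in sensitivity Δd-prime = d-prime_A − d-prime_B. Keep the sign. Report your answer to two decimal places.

Δd-prime = 0.81

A: z(0.67) = 0.440, z(0.32) = -0.468, d' = 0.908
B: z(0.51) = 0.025, z(0.47) = -0.075, d' = 0.100
Δd' = d'_A − d'_B = 0.908 − 0.100 = 0.808
A has the higher sensitivity.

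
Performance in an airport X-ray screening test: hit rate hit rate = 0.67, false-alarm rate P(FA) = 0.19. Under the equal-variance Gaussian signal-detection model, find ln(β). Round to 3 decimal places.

ln β = 0.289

z(H) = z(0.67) = 0.4399
z(FA) = z(0.19) = -0.8779
ln β = −½·[z(H)² − z(FA)²] = −0.5 × (0.1935 − 0.7707) = 0.2886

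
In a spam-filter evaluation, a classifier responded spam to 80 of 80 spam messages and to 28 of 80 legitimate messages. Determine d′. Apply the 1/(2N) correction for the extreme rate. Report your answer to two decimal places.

The hit rate is 80/80 = 1, so apply the 1/(2N) correction: H → 1 − 1/(2·80) = 0.99375.
z(H) = z(0.99375) = 2.498
z(FA) = z(0.35000) = -0.385
d' = 2.498 − (-0.385) = 2.883

d′ = 2.88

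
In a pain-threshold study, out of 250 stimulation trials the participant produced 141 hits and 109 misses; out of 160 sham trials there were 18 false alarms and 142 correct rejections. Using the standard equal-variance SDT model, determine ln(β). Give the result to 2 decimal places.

ln β = 0.72

H = 141/250 = 0.5640
FA = 18/160 = 0.1125
Φ⁻¹(H) = 0.161
Φ⁻¹(FA) = -1.213
ln β = −½·[z(H)² − z(FA)²] = −0.5 × (0.026 − 1.471) = 0.7225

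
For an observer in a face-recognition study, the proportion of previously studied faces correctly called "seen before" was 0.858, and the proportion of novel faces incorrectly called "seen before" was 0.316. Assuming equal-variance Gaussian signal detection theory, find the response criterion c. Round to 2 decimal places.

c = -0.30

Φ⁻¹(H) = 1.0714
Φ⁻¹(FA) = -0.4789
c = −½·[z(H) + z(FA)] = −0.5 × (1.0714 + (-0.4789)) = -0.29625
c < 0: the observer has a liberal response bias.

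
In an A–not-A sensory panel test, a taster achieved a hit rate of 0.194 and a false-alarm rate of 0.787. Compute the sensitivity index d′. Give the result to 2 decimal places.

Φ⁻¹(H) = -0.863
Φ⁻¹(FA) = 0.796
d' = z(H) − z(FA) = -0.863 − 0.796 = -1.659

d′ = -1.66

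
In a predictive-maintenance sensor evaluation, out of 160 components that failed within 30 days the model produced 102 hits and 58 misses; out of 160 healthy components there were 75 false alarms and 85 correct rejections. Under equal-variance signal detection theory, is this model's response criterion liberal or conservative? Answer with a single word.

liberal

z(H) = 0.352, z(FA) = -0.078
c = −½·(z(H) + z(FA)) = -0.137
c < 0 → liberal criterion (biased toward responding “yes”).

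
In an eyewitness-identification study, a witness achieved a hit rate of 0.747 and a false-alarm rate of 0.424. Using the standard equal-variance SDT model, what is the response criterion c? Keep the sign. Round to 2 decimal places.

c = -0.24

Φ⁻¹(H) = 0.6651
Φ⁻¹(FA) = -0.1917
c = −½·[z(H) + z(FA)] = −0.5 × (0.6651 + (-0.1917)) = -0.2367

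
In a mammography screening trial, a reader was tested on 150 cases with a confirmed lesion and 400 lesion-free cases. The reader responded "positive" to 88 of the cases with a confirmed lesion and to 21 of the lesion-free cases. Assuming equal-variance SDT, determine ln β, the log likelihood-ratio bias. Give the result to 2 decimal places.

ln β = 1.29

H = 88/150 = 0.5867
FA = 21/400 = 0.0525
Φ⁻¹(H) = Φ⁻¹(0.5867) = 0.219
Φ⁻¹(FA) = Φ⁻¹(0.0525) = -1.621
ln β = −½·[z(H)² − z(FA)²] = −0.5 × (0.048 − 2.628) = 1.290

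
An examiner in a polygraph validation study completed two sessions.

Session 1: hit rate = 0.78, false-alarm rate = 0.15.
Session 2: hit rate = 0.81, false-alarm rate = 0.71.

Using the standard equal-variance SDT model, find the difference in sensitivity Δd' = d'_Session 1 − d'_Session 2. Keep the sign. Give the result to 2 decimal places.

Δd' = 1.48

Session 1: z(0.78) = 0.772, z(0.15) = -1.036, d' = 1.808
Session 2: z(0.81) = 0.878, z(0.71) = 0.553, d' = 0.325
Δd' = d'_Session 1 − d'_Session 2 = 1.808 − 0.325 = 1.483
Session 1 has the higher sensitivity.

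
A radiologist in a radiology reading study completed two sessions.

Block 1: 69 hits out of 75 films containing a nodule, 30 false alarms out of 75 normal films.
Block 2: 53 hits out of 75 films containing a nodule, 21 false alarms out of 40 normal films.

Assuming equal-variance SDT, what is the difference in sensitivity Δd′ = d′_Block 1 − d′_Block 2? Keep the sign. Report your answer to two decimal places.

Δd′ = 1.18

Block 1: z(0.9200) = 1.405, z(0.4000) = -0.253, d' = 1.658
Block 2: z(0.7067) = 0.544, z(0.5250) = 0.063, d' = 0.481
Δd' = d'_Block 1 − d'_Block 2 = 1.658 − 0.481 = 1.177
Block 1 has the higher sensitivity.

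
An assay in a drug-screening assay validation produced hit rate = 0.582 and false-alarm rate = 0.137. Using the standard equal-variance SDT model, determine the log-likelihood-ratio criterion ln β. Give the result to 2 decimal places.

z(H) = z(0.582) = 0.207
z(FA) = z(0.137) = -1.094
ln β = −½·[z(H)² − z(FA)²] = −0.5 × (0.043 − 1.197) = 0.577

ln β = 0.58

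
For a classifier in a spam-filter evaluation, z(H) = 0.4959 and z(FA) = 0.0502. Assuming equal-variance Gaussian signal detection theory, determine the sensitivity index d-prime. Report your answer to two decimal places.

d' = z(H) − z(FA) = 0.4959 − 0.0502 = 0.4457

d-prime = 0.45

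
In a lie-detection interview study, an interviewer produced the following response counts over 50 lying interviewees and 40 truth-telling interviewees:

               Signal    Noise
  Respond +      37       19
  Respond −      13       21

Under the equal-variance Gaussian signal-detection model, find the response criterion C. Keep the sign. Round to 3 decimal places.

H = 37/50 = 0.7400
FA = 19/40 = 0.4750
z(H) = z(0.7400) = 0.6433
z(FA) = z(0.4750) = -0.0627
c = −½·[z(H) + z(FA)] = −0.5 × (0.6433 + (-0.0627)) = -0.2903
c < 0: the interviewer has a liberal response bias.

C = -0.290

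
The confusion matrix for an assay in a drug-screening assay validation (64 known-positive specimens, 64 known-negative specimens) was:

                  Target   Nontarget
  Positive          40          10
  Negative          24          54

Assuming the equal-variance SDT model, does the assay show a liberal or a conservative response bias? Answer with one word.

conservative

z(H) = 0.319, z(FA) = -1.010
c = −½·(z(H) + z(FA)) = 0.3455
c > 0 → conservative criterion (biased toward responding “no”).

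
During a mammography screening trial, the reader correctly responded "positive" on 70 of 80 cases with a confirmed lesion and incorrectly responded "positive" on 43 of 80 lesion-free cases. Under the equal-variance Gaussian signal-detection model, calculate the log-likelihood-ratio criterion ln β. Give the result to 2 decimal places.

H = 70/80 = 0.8750
FA = 43/80 = 0.5375
Φ⁻¹(0.8750) = 1.150, Φ⁻¹(0.5375) = 0.094
ln β = −½·[z(H)² − z(FA)²] = −0.5 × (1.323 − 0.009) = -0.657

ln β = -0.66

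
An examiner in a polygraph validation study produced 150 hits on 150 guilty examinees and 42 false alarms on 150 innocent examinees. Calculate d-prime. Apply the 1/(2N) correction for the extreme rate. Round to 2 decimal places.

d-prime = 3.30

The hit rate is 150/150 = 1, so apply the 1/(2N) correction: H → 1 − 1/(2·150) = 0.99667.
z(H) = z(0.99667) = 2.713
z(FA) = z(0.28000) = -0.583
d' = 2.713 − (-0.583) = 3.296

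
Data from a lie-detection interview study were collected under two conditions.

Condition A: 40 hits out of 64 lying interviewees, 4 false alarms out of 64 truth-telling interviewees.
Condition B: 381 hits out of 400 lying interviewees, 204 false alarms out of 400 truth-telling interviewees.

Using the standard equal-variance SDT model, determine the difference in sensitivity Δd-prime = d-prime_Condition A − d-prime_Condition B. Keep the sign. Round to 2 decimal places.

Condition A: z(0.6250) = 0.319, z(0.0625) = -1.534, d' = 1.853
Condition B: z(0.9525) = 1.670, z(0.5100) = 0.025, d' = 1.645
Δd' = d'_Condition A − d'_Condition B = 1.853 − 1.645 = 0.208
Condition A has the higher sensitivity.

Δd-prime = 0.21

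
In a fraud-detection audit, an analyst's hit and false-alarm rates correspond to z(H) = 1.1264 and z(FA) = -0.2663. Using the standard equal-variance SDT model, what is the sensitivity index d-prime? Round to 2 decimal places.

d' = z(H) − z(FA) = 1.1264 − (-0.2663) = 1.3927

d-prime = 1.39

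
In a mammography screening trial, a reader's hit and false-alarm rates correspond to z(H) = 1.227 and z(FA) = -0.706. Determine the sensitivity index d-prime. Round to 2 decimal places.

d-prime = 1.93

d' = z(H) − z(FA) = 1.227 − (-0.706) = 1.933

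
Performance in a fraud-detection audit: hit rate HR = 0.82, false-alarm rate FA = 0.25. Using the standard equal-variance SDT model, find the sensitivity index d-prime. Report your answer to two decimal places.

z(H) = z(0.82) = 0.9154
z(FA) = z(0.25) = -0.6745
d' = z(H) − z(FA) = 0.9154 − (-0.6745) = 1.5899

d-prime = 1.59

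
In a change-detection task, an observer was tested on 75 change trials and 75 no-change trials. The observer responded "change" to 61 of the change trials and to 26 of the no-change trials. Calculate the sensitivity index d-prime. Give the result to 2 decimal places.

H = 61/75 = 0.8133
FA = 26/75 = 0.3467
z(H) = 0.890
z(FA) = -0.394
d' = z(H) − z(FA) = 0.890 − (-0.394) = 1.284

d-prime = 1.28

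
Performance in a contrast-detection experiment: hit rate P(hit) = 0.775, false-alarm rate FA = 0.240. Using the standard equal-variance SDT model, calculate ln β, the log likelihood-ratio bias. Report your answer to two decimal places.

z(H) = z(0.775) = 0.755
z(FA) = z(0.240) = -0.706
ln β = −½·[z(H)² − z(FA)²] = −0.5 × (0.570 − 0.498) = -0.036

ln β = -0.04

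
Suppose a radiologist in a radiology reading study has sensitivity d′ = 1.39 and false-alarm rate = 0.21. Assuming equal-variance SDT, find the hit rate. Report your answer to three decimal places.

hit rate = 0.720

z(false-alarm rate) = z(0.21) = -0.8064
z(H) = z(FA) + d' = -0.8064 + 1.39 = 0.5836
hit rate = Φ(0.5836) = 0.7203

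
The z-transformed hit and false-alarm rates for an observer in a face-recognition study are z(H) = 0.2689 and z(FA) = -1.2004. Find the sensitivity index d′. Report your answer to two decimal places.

d′ = 1.47

d' = z(H) − z(FA) = 0.2689 − (-1.2004) = 1.4693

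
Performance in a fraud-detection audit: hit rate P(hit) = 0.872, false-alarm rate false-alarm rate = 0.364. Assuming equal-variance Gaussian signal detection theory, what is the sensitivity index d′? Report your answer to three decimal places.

d′ = 1.484

z(H) = 1.1359
z(FA) = -0.3478
d' = z(H) − z(FA) = 1.1359 − (-0.3478) = 1.4837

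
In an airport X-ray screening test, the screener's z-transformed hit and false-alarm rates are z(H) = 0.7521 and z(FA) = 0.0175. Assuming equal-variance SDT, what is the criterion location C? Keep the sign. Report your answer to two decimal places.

c = −½·[z(H) + z(FA)] = −½·(0.7521 + 0.0175) = -0.3848

C = -0.38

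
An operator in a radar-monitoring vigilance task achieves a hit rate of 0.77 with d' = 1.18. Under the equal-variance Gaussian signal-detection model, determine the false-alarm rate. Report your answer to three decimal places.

false-alarm rate = 0.330

z(hit rate) = z(0.77) = 0.7388
z(FA) = z(H) − d' = 0.7388 − 1.18 = -0.4412
false-alarm rate = Φ(-0.4412) = 0.3295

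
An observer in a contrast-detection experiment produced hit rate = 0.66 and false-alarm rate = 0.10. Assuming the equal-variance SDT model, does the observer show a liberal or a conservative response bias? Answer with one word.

conservative

z(H) = 0.412, z(FA) = -1.282
c = −½·(z(H) + z(FA)) = 0.435
c > 0 → conservative criterion (biased toward responding “no”).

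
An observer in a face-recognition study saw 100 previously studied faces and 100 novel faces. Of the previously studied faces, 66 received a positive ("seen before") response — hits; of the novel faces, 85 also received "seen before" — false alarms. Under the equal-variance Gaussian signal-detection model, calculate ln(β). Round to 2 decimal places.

ln β = 0.45

H = 66/100 = 0.6600
FA = 85/100 = 0.8500
z(0.6600) = 0.412, z(0.8500) = 1.036
ln β = −½·[z(H)² − z(FA)²] = −0.5 × (0.170 − 1.073) = 0.4515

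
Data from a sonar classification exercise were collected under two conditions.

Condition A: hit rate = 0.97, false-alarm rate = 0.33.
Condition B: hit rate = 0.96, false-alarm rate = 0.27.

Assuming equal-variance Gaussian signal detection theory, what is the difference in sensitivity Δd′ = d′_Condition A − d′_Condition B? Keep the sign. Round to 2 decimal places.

Condition A: z(0.97) = 1.881, z(0.33) = -0.440, d' = 2.321
Condition B: z(0.96) = 1.751, z(0.27) = -0.613, d' = 2.364
Δd' = d'_Condition A − d'_Condition B = 2.321 − 2.364 = -0.043
Condition B has the higher sensitivity.

Δd′ = -0.04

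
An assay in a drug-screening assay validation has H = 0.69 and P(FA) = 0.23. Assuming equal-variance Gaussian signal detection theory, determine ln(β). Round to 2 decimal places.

ln β = 0.15

Φ⁻¹(H) = 0.496
Φ⁻¹(FA) = -0.739
ln β = −½·[z(H)² − z(FA)²] = −0.5 × (0.246 − 0.546) = 0.150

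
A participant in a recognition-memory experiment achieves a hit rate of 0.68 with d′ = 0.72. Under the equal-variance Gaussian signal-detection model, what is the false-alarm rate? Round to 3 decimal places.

z(hit rate) = z(0.68) = 0.4677
z(FA) = z(H) − d' = 0.4677 − 0.72 = -0.2523
false-alarm rate = Φ(-0.2523) = 0.4004

false-alarm rate = 0.400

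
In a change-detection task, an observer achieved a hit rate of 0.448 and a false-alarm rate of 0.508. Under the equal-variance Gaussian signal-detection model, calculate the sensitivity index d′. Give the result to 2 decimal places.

d′ = -0.15

Φ⁻¹(H) = Φ⁻¹(0.448) = -0.1307
Φ⁻¹(FA) = Φ⁻¹(0.508) = 0.0201
d' = z(H) − z(FA) = -0.1307 − 0.0201 = -0.1508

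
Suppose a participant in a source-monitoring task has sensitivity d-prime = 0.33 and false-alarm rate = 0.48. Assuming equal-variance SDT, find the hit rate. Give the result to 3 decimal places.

hit rate = 0.610

z(false-alarm rate) = z(0.48) = -0.0502
z(H) = z(FA) + d' = -0.0502 + 0.33 = 0.2798
hit rate = Φ(0.2798) = 0.6102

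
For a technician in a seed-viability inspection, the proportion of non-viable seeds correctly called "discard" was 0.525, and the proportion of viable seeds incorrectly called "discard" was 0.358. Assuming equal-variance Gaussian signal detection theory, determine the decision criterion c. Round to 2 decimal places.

c = 0.15

z(H) = z(0.525) = 0.063
z(FA) = z(0.358) = -0.364
c = −½·[z(H) + z(FA)] = −0.5 × (0.063 + (-0.364)) = 0.1505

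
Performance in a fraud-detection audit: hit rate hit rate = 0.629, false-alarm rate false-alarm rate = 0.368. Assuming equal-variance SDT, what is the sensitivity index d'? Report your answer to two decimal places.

d' = 0.67

z(0.629) = 0.3292, z(0.368) = -0.3372
d' = z(H) − z(FA) = 0.3292 − (-0.3372) = 0.6664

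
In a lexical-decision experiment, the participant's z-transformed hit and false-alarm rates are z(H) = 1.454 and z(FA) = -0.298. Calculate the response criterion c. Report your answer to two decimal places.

c = −½·[z(H) + z(FA)] = −½·(1.454 + (-0.298)) = -0.578

c = -0.58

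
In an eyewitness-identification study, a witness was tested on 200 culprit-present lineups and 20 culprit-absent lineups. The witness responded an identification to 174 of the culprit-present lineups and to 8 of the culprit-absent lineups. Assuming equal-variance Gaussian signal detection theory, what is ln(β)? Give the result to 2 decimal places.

ln β = -0.60

H = 174/200 = 0.8700
FA = 8/20 = 0.4000
z(H) = 1.126
z(FA) = -0.253
ln β = −½·[z(H)² − z(FA)²] = −0.5 × (1.268 − 0.064) = -0.602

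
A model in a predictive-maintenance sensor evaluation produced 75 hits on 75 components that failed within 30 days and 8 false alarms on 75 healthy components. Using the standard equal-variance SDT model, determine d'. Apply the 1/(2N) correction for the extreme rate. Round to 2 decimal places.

d' = 3.72

The hit rate is 75/75 = 1, so apply the 1/(2N) correction: H → 1 − 1/(2·75) = 0.99333.
z(H) = z(0.99333) = 2.475
z(FA) = z(0.10667) = -1.244
d' = 2.475 − (-1.244) = 3.719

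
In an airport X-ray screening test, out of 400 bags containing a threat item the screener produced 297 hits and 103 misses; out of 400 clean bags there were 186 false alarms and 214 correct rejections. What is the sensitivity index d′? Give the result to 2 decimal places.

d′ = 0.74

H = 297/400 = 0.7425
FA = 186/400 = 0.4650
z(H) = 0.651
z(FA) = -0.088
d' = z(H) − z(FA) = 0.651 − (-0.088) = 0.739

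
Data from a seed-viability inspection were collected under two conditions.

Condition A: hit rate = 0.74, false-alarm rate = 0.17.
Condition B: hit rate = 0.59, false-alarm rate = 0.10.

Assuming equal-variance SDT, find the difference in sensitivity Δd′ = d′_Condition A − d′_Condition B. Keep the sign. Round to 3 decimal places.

Condition A: z(0.74) = 0.6433, z(0.17) = -0.9542, d' = 1.5975
Condition B: z(0.59) = 0.2275, z(0.10) = -1.2816, d' = 1.5091
Δd' = d'_Condition A − d'_Condition B = 1.5975 − 1.5091 = 0.0884
Condition A has the higher sensitivity.

Δd′ = 0.088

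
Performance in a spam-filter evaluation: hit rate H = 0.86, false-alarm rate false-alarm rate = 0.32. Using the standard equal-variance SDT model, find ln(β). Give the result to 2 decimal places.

z(H) = 1.080
z(FA) = -0.468
ln β = −½·[z(H)² − z(FA)²] = −0.5 × (1.166 − 0.219) = -0.4735

ln β = -0.47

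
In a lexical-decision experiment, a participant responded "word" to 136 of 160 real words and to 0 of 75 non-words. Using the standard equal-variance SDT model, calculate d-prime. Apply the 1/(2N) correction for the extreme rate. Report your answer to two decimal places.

d-prime = 3.51

The false-alarm rate is 0/75 = 0, so apply the 1/(2N) correction: FA → 1/(2·75) = 0.00667.
z(H) = z(0.85000) = 1.036
z(FA) = z(0.00667) = -2.475
d' = 1.036 − (-2.475) = 3.511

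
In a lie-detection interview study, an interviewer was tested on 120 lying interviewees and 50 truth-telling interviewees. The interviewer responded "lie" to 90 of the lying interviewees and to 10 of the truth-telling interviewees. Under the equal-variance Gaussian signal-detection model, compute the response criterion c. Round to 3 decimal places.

H = 90/120 = 0.7500
FA = 10/50 = 0.2000
z(H) = 0.6745
z(FA) = -0.8416
c = −½·[z(H) + z(FA)] = −0.5 × (0.6745 + (-0.8416)) = 0.08355
c > 0: the interviewer has a conservative response bias.

c = 0.084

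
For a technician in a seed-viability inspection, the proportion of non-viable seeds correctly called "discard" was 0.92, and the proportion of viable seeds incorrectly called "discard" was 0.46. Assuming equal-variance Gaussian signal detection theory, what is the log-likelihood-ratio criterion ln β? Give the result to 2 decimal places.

ln β = -0.98

z(H) = z(0.92) = 1.405
z(FA) = z(0.46) = -0.100
ln β = −½·[z(H)² − z(FA)²] = −0.5 × (1.974 − 0.010) = -0.982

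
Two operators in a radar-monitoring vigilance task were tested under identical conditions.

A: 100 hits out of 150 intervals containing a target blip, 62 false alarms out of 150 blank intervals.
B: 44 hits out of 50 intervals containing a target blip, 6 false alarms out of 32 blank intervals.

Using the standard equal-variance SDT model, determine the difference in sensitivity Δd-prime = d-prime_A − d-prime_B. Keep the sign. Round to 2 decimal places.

A: z(0.6667) = 0.431, z(0.4133) = -0.219, d' = 0.650
B: z(0.8800) = 1.175, z(0.1875) = -0.887, d' = 2.062
Δd' = d'_A − d'_B = 0.650 − 2.062 = -1.412
B has the higher sensitivity.

Δd-prime = -1.41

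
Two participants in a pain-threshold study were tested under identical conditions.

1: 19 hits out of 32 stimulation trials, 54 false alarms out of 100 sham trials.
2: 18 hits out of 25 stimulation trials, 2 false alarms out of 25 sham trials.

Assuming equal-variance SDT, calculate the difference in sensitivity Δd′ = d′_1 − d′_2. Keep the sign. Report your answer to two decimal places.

Δd′ = -1.85

1: z(0.5938) = 0.237, z(0.5400) = 0.100, d' = 0.137
2: z(0.7200) = 0.583, z(0.0800) = -1.405, d' = 1.988
Δd' = d'_1 − d'_2 = 0.137 − 1.988 = -1.851
2 has the higher sensitivity.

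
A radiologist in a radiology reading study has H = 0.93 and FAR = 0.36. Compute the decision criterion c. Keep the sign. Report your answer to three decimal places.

c = -0.559

Φ⁻¹(0.93) = 1.4758, Φ⁻¹(0.36) = -0.3585
c = −½·[z(H) + z(FA)] = −0.5 × (1.4758 + (-0.3585)) = -0.55865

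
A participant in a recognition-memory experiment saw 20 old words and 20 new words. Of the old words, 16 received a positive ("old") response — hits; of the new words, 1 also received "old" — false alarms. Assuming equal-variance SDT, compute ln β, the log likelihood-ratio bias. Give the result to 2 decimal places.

H = 16/20 = 0.8000
FA = 1/20 = 0.0500
z(H) = 0.842
z(FA) = -1.645
ln β = −½·[z(H)² − z(FA)²] = −0.5 × (0.709 − 2.706) = 0.9985

ln β = 1.00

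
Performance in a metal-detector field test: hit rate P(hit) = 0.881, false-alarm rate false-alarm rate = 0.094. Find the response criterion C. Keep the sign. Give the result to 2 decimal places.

C = 0.07

Φ⁻¹(H) = Φ⁻¹(0.881) = 1.180
Φ⁻¹(FA) = Φ⁻¹(0.094) = -1.317
c = −½·[z(H) + z(FA)] = −0.5 × (1.180 + (-1.317)) = 0.0685
c > 0: the operator has a conservative response bias.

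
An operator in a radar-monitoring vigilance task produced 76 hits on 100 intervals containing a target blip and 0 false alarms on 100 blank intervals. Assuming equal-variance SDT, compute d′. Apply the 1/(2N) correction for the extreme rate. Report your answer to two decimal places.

d′ = 3.28

The false-alarm rate is 0/100 = 0, so apply the 1/(2N) correction: FA → 1/(2·100) = 0.00500.
z(H) = z(0.76000) = 0.706
z(FA) = z(0.00500) = -2.576
d' = 0.706 − (-2.576) = 3.282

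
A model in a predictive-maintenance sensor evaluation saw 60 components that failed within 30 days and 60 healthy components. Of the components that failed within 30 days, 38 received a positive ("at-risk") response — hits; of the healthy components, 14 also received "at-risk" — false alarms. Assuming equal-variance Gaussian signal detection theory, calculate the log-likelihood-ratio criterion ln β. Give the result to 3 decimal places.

ln β = 0.207

H = 38/60 = 0.6333
FA = 14/60 = 0.2333
z(H) = z(0.6333) = 0.3406
z(FA) = z(0.2333) = -0.7280
ln β = −½·[z(H)² − z(FA)²] = −0.5 × (0.1160 − 0.5300) = 0.2070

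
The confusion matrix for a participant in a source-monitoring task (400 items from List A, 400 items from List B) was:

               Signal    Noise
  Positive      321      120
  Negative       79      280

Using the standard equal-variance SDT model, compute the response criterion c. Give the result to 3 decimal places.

H = 321/400 = 0.8025
FA = 120/400 = 0.3000
z(0.8025) = 0.8506, z(0.3000) = -0.5244
c = −½·[z(H) + z(FA)] = −0.5 × (0.8506 + (-0.5244)) = -0.1631
c < 0: the participant has a liberal response bias.

c = -0.163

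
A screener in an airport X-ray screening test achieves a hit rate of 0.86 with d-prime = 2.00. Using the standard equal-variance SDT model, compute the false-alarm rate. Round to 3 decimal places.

z(hit rate) = z(0.86) = 1.0803
z(FA) = z(H) − d' = 1.0803 − 2.00 = -0.9197
false-alarm rate = Φ(-0.9197) = 0.1789

false-alarm rate = 0.179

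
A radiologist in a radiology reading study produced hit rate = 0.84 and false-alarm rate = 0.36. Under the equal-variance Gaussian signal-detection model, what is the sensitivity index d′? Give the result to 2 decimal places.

d′ = 1.35

z(H) = 0.994
z(FA) = -0.358
d' = z(H) − z(FA) = 0.994 − (-0.358) = 1.352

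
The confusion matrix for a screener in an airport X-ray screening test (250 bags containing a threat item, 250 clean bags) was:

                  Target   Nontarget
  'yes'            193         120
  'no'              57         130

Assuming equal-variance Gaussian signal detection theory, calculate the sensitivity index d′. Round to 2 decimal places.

d′ = 0.80

H = 193/250 = 0.7720
FA = 120/250 = 0.4800
z(H) = z(0.7720) = 0.745
z(FA) = z(0.4800) = -0.050
d' = z(H) − z(FA) = 0.745 − (-0.050) = 0.795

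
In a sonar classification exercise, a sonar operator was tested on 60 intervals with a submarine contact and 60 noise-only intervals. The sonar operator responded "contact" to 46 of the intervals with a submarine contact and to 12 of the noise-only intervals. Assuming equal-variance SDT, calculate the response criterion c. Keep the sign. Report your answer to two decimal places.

c = 0.06

H = 46/60 = 0.7667
FA = 12/60 = 0.2000
z(H) = z(0.7667) = 0.728
z(FA) = z(0.2000) = -0.842
c = −½·[z(H) + z(FA)] = −0.5 × (0.728 + (-0.842)) = 0.057
c > 0: the sonar operator has a conservative response bias.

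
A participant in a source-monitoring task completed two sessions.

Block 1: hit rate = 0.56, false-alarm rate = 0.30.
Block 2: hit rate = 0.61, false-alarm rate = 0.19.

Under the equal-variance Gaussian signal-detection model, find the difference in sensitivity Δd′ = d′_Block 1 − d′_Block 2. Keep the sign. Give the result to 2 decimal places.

Δd′ = -0.48

Block 1: z(0.56) = 0.151, z(0.30) = -0.524, d' = 0.675
Block 2: z(0.61) = 0.279, z(0.19) = -0.878, d' = 1.157
Δd' = d'_Block 1 − d'_Block 2 = 0.675 − 1.157 = -0.482
Block 2 has the higher sensitivity.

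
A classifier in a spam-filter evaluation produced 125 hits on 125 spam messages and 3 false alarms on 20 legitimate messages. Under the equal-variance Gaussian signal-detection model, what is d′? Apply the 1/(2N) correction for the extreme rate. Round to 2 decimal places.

The hit rate is 125/125 = 1, so apply the 1/(2N) correction: H → 1 − 1/(2·125) = 0.99600.
z(H) = z(0.99600) = 2.652
z(FA) = z(0.15000) = -1.036
d' = 2.652 − (-1.036) = 3.688

d′ = 3.69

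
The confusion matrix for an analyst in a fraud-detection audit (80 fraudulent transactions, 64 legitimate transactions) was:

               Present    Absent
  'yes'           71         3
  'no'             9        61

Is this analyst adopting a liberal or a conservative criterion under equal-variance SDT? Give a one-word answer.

conservative

z(H) = 1.213, z(FA) = -1.676
c = −½·(z(H) + z(FA)) = 0.2315
c > 0 → conservative criterion (biased toward responding “no”).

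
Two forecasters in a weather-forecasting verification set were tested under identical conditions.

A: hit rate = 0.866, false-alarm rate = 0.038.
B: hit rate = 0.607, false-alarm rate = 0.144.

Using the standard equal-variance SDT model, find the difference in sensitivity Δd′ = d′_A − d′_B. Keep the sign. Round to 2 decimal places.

Δd′ = 1.55

A: z(0.866) = 1.108, z(0.038) = -1.774, d' = 2.882
B: z(0.607) = 0.272, z(0.144) = -1.063, d' = 1.335
Δd' = d'_A − d'_B = 2.882 − 1.335 = 1.547
A has the higher sensitivity.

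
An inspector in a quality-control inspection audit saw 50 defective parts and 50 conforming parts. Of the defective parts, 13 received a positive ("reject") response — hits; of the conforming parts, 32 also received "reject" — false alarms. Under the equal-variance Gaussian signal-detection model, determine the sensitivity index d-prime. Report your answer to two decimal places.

d-prime = -1.00

H = 13/50 = 0.2600
FA = 32/50 = 0.6400
z(H) = z(0.2600) = -0.643
z(FA) = z(0.6400) = 0.358
d' = z(H) − z(FA) = -0.643 − 0.358 = -1.001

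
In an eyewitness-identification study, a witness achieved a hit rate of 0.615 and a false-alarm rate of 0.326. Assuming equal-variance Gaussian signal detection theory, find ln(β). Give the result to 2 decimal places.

Φ⁻¹(H) = Φ⁻¹(0.615) = 0.292
Φ⁻¹(FA) = Φ⁻¹(0.326) = -0.451
ln β = −½·[z(H)² − z(FA)²] = −0.5 × (0.085 − 0.203) = 0.059

ln β = 0.06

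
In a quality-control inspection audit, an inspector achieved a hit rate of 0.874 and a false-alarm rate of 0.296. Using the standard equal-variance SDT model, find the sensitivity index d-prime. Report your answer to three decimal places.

z(H) = 1.1455
z(FA) = -0.5359
d' = z(H) − z(FA) = 1.1455 − (-0.5359) = 1.6814

d-prime = 1.681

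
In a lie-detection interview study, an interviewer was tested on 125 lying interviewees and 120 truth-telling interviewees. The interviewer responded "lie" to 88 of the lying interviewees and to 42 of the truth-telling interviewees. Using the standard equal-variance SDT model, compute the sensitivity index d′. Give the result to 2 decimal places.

d′ = 0.92

H = 88/125 = 0.7040
FA = 42/120 = 0.3500
z(0.7040) = 0.536, z(0.3500) = -0.385
d' = z(H) − z(FA) = 0.536 − (-0.385) = 0.921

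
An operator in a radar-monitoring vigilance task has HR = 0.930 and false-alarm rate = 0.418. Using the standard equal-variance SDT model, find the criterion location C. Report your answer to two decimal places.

C = -0.63

Φ⁻¹(0.930) = 1.4758, Φ⁻¹(0.418) = -0.2070
c = −½·[z(H) + z(FA)] = −0.5 × (1.4758 + (-0.2070)) = -0.6344
c < 0: the operator has a liberal response bias.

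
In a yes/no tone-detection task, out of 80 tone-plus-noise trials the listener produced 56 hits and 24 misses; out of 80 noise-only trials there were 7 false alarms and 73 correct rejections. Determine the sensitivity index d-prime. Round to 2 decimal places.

H = 56/80 = 0.7000
FA = 7/80 = 0.0875
Φ⁻¹(0.7000) = 0.5244, Φ⁻¹(0.0875) = -1.3563
d' = z(H) − z(FA) = 0.5244 − (-1.3563) = 1.8807

d-prime = 1.88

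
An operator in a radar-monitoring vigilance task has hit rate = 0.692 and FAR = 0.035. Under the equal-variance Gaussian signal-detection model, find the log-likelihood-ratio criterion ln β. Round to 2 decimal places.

ln β = 1.52

z(H) = 0.502
z(FA) = -1.812
ln β = −½·[z(H)² − z(FA)²] = −0.5 × (0.252 − 3.283) = 1.5155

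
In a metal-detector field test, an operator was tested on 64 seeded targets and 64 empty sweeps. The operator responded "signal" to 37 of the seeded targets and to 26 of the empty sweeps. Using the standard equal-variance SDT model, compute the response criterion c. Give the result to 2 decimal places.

c = 0.02

H = 37/64 = 0.5781
FA = 26/64 = 0.4062
z(0.5781) = 0.1970, z(0.4062) = -0.2373
c = −½·[z(H) + z(FA)] = −0.5 × (0.1970 + (-0.2373)) = 0.02015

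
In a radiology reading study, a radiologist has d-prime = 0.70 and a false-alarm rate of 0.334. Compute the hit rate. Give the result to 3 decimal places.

hit rate = 0.607

z(false-alarm rate) = z(0.334) = -0.4289
z(H) = z(FA) + d' = -0.4289 + 0.70 = 0.2711
hit rate = Φ(0.2711) = 0.6068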